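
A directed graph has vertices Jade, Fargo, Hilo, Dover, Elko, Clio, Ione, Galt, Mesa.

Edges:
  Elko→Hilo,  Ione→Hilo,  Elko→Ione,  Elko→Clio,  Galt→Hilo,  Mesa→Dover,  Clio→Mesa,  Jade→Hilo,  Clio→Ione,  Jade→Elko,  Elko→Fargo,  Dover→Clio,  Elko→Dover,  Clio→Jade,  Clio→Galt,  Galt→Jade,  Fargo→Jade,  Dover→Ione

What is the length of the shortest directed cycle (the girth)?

3

For each vertex v, BFS finds the shortest path from v back to v.
The shortest such closed walk is Elko → Fargo → Jade → Elko, length 3.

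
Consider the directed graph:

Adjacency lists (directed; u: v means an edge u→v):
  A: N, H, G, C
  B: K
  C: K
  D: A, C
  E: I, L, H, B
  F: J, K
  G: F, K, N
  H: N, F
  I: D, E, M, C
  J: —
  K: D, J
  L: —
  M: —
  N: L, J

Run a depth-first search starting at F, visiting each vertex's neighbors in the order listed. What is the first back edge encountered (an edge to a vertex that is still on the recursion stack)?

H->F

DFS from F (visiting each vertex's neighbors in the order listed); mark gray on enter, black on exit:
F gray
  J gray
  J black
  K gray
    D gray
      A gray
        N gray
          L gray
          L black
          N→J: J black — skip
        N black
        H gray
          H→N: N black — skip
          H→F: F is gray → back edge
First back edge: H → F.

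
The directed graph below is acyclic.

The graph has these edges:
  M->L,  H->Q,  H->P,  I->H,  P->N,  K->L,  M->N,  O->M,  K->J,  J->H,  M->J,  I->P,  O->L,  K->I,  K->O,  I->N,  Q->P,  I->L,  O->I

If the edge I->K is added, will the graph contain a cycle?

Adding I→K creates a cycle iff K can already reach I.
Path from K: K → I.
So K → … → I → K is a cycle.

Yes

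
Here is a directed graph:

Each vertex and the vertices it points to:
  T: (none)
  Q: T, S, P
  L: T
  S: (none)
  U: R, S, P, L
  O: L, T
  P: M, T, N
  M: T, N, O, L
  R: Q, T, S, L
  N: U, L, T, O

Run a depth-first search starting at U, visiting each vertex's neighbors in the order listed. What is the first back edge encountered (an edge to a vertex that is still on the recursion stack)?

DFS from U (visiting each vertex's neighbors in the order listed); mark gray on enter, black on exit:
U gray
  R gray
    Q gray
      T gray
      T black
      S gray
      S black
      P gray
        M gray
          M→T: T black — skip
          N gray
            N→U: U is gray → back edge
First back edge: N → U.

N→U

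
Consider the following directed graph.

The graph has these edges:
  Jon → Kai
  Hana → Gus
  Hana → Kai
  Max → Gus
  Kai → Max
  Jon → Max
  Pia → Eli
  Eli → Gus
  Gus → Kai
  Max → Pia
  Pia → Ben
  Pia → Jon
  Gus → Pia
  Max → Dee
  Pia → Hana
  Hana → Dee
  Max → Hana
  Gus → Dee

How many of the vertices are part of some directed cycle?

A vertex is on a directed cycle iff it belongs to a strongly connected component of size ≥ 2 (or has a self-loop).
The vertices on cycles are {Eli, Gus, Jon, Kai, Max, Pia, Hana} — 7 in total.

7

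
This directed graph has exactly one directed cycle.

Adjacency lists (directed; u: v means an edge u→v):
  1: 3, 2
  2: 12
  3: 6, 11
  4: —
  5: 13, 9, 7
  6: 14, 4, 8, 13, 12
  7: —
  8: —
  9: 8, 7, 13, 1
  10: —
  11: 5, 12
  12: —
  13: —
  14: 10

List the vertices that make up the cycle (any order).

1, 3, 5, 9, 11

DFS with gray/black marking from 3:
3 gray
  6 gray
    14 gray
      10 gray
      10 black
    14 black
    4 gray
    4 black
    8 gray
    8 black
    13 gray
    13 black
    12 gray
    12 black
  6 black
  11 gray
    5 gray
      5→13: 13 black — skip
      9 gray
        9→8: 8 black — skip
        7 gray
        7 black
        9→13: 13 black — skip
        1 gray
          1→3: 3 is gray → back edge
Back edge closes the cycle 3 → 11 → 5 → 9 → 1 → 3; its vertices are {1, 3, 5, 9, 11}.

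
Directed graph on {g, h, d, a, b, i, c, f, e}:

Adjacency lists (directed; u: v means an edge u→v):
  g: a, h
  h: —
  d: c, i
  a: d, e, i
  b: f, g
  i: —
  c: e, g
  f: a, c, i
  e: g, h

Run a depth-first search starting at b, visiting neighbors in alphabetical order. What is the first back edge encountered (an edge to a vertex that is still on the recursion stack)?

g→a

DFS from b (visiting neighbors in alphabetical order); mark gray on enter, black on exit:
b gray
  f gray
    a gray
      d gray
        c gray
          e gray
            g gray
              g→a: a is gray → back edge
First back edge: g → a.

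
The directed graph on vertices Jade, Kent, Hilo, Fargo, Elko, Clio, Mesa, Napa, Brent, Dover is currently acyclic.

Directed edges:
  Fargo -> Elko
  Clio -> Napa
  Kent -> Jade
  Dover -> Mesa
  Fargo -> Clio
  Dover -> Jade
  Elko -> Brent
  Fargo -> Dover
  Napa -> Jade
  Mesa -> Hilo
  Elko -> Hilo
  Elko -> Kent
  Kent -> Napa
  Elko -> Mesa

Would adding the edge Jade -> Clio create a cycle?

Yes

Adding Jade→Clio creates a cycle iff Clio can already reach Jade.
Path from Clio: Clio → Napa → Jade.
So Clio → … → Jade → Clio is a cycle.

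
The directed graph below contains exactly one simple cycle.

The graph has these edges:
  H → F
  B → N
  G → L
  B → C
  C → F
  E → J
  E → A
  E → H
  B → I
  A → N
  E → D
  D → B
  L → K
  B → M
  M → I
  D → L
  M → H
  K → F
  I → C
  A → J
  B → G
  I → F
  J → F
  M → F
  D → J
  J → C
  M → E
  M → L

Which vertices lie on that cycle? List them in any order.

B, D, E, M

DFS with gray/black marking from M:
M gray
  H gray
    F gray
    F black
  H black
  E gray
    J gray
      C gray
        C→F: F black — skip
      C black
      J→F: F black — skip
    J black
    A gray
      N gray
      N black
      A→J: J black — skip
    A black
    E→H: H black — skip
    D gray
      B gray
        I gray
          I→C: C black — skip
          I→F: F black — skip
        I black
        G gray
          L gray
            K gray
              K→F: F black — skip
            K black
          L black
        G black
        B→M: M is gray → back edge
Back edge closes the cycle M → E → D → B → M; its vertices are {B, D, E, M}.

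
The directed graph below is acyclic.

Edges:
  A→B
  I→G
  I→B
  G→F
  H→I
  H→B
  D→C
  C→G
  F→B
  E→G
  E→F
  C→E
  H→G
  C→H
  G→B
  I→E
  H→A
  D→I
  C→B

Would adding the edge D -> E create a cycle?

No

Adding D→E creates a cycle iff E can already reach D.
Explore from E: no path reaches D. The graph stays acyclic.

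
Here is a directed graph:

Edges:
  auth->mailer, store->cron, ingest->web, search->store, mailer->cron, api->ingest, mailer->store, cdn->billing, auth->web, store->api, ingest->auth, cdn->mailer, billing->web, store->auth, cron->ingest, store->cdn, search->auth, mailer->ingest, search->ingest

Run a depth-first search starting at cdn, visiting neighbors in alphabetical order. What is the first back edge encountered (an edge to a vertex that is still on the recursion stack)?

auth->mailer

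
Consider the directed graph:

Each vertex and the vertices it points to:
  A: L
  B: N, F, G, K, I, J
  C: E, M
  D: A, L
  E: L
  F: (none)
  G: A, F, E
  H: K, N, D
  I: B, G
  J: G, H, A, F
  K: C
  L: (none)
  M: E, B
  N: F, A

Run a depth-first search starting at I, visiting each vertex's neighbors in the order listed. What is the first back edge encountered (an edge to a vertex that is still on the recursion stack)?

M→B

DFS from I (visiting each vertex's neighbors in the order listed); mark gray on enter, black on exit:
I gray
  B gray
    N gray
      F gray
      F black
      A gray
        L gray
        L black
      A black
    N black
    B→F: F black — skip
    G gray
      G→A: A black — skip
      G→F: F black — skip
      E gray
        E→L: L black — skip
      E black
    G black
    K gray
      C gray
        C→E: E black — skip
        M gray
          M→E: E black — skip
          M→B: B is gray → back edge
First back edge: M → B.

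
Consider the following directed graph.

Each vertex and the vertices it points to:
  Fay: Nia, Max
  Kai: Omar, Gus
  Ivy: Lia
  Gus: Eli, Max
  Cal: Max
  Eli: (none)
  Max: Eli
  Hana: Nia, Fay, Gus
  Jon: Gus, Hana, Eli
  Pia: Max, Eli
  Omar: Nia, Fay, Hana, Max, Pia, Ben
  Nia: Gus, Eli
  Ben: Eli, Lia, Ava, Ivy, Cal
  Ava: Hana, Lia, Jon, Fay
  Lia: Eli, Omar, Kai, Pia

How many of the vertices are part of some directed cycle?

6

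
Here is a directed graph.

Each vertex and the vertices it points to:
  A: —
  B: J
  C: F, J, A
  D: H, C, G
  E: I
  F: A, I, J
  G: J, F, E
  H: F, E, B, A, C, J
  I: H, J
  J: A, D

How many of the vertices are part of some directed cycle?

A vertex is on a directed cycle iff it belongs to a strongly connected component of size ≥ 2 (or has a self-loop).
The vertices on cycles are {B, C, D, E, F, G, H, I, J} — 9 in total.

9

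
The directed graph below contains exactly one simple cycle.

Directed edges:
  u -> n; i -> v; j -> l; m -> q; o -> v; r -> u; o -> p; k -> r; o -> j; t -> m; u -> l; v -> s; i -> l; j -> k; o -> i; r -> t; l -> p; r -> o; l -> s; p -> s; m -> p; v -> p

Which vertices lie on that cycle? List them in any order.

DFS with gray/black marking from r:
r gray
  o gray
    j gray
      k gray
        k→r: r is gray → back edge
Back edge closes the cycle r → o → j → k → r; its vertices are {j, k, o, r}.

j, k, o, r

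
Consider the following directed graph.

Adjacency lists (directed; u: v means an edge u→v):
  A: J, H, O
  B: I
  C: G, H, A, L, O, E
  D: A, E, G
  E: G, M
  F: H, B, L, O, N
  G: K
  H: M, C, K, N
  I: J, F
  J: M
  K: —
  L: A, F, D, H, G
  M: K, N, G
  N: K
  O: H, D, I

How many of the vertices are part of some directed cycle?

A vertex is on a directed cycle iff it belongs to a strongly connected component of size ≥ 2 (or has a self-loop).
The vertices on cycles are {A, B, C, D, F, H, I, L, O} — 9 in total.

9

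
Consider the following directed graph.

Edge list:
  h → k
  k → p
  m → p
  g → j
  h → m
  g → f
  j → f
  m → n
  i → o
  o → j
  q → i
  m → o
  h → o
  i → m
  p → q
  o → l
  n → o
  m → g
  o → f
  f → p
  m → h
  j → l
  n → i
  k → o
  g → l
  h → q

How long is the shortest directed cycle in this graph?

For each vertex v, BFS finds the shortest path from v back to v.
The shortest such closed walk is m → h → m, length 2.

2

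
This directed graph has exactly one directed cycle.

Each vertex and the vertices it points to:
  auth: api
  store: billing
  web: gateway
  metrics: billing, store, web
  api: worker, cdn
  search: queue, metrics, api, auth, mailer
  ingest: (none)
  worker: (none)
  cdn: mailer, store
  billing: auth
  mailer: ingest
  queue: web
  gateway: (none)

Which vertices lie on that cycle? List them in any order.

DFS with gray/black marking from api:
api gray
  worker gray
  worker black
  cdn gray
    mailer gray
      ingest gray
      ingest black
    mailer black
    store gray
      billing gray
        auth gray
          auth→api: api is gray → back edge
Back edge closes the cycle api → cdn → store → billing → auth → api; its vertices are {api, cdn, auth, store, billing}.

api, cdn, auth, store, billing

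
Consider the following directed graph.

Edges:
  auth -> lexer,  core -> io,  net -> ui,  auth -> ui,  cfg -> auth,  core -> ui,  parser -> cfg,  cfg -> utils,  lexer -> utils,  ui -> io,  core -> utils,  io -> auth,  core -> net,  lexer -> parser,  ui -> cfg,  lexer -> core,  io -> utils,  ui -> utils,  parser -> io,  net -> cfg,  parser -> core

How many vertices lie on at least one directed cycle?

8

A vertex is on a directed cycle iff it belongs to a strongly connected component of size ≥ 2 (or has a self-loop).
The vertices on cycles are {io, ui, cfg, net, auth, core, lexer, parser} — 8 in total.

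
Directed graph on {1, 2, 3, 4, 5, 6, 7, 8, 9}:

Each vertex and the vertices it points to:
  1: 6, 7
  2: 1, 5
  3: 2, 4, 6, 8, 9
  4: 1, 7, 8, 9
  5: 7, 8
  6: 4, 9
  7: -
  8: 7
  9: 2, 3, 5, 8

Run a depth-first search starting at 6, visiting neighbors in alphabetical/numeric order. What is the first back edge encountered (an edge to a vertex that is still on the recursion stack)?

DFS from 6 (visiting neighbors in alphabetical/numeric order); mark gray on enter, black on exit:
6 gray
  4 gray
    1 gray
      1→6: 6 is gray → back edge
First back edge: 1 → 6.

1->6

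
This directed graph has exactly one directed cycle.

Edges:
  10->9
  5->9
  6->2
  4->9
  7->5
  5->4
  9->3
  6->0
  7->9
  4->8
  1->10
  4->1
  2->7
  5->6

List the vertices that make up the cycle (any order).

2, 5, 6, 7

DFS with gray/black marking from 6:
6 gray
  2 gray
    7 gray
      5 gray
        9 gray
          3 gray
          3 black
        9 black
        4 gray
          4→9: 9 black — skip
          8 gray
          8 black
          1 gray
            10 gray
              10→9: 9 black — skip
            10 black
          1 black
        4 black
        5→6: 6 is gray → back edge
Back edge closes the cycle 6 → 2 → 7 → 5 → 6; its vertices are {2, 5, 6, 7}.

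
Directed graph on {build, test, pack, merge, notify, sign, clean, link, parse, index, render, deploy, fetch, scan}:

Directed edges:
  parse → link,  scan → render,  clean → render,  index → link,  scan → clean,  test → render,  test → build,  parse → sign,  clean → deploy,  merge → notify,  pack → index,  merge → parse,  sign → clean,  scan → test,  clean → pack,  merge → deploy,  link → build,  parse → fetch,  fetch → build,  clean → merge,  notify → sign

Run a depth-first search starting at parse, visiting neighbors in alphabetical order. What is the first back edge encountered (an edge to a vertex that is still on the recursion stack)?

notify→sign

DFS from parse (visiting neighbors in alphabetical order); mark gray on enter, black on exit:
parse gray
  fetch gray
    build gray
    build black
  fetch black
  link gray
    link→build: build black — skip
  link black
  sign gray
    clean gray
      deploy gray
      deploy black
      merge gray
        merge→deploy: deploy black — skip
        notify gray
          notify→sign: sign is gray → back edge
First back edge: notify → sign.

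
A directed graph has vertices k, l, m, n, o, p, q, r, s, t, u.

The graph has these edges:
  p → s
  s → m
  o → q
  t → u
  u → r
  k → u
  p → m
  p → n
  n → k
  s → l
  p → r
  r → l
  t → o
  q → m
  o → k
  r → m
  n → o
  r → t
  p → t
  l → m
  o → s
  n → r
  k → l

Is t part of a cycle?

Yes

t is on a cycle iff t can reach itself via ≥1 edge.
t → u → r → t — yes.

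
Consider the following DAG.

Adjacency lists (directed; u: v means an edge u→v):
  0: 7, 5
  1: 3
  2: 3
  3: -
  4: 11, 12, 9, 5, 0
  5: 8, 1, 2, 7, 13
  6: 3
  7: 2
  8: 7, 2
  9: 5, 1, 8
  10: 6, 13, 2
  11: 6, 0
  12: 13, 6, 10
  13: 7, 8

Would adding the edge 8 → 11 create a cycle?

Adding 8→11 creates a cycle iff 11 can already reach 8.
Path from 11: 11 → 0 → 5 → 8.
So 11 → … → 8 → 11 is a cycle.

Yes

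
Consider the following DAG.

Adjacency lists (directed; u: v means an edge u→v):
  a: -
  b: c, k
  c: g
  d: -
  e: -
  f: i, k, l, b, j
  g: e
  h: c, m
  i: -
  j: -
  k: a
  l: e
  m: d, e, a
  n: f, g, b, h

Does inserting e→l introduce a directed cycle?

Adding e→l creates a cycle iff l can already reach e.
Path from l: l → e.
So l → … → e → l is a cycle.

Yes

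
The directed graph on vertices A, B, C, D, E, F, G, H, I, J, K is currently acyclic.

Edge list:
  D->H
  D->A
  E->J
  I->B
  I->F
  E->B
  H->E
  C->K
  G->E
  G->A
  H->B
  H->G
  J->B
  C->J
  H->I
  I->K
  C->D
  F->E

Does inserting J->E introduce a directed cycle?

Yes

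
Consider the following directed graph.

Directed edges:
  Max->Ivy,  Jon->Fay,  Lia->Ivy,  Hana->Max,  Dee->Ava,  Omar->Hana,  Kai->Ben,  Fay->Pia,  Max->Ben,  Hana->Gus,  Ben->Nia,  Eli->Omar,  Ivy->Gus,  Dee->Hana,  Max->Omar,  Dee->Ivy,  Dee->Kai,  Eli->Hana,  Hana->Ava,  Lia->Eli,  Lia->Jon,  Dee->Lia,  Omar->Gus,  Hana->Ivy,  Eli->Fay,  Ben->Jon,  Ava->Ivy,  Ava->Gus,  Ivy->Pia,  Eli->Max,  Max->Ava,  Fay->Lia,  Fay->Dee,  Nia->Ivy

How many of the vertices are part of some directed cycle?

A vertex is on a directed cycle iff it belongs to a strongly connected component of size ≥ 2 (or has a self-loop).
The vertices on cycles are {Ben, Dee, Eli, Fay, Jon, Kai, Lia, Max, Hana, Omar} — 10 in total.

10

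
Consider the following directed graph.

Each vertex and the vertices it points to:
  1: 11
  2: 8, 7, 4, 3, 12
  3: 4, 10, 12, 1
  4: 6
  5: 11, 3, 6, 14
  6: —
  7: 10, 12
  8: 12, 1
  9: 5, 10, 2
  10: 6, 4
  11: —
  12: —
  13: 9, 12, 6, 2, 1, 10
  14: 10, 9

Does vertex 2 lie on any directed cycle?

No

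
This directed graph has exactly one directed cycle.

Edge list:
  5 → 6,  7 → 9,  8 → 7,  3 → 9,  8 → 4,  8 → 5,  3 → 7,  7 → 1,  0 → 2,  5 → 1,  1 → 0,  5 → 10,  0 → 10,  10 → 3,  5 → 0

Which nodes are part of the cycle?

DFS with gray/black marking from 7:
7 gray
  9 gray
  9 black
  1 gray
    0 gray
      10 gray
        3 gray
          3→9: 9 black — skip
          3→7: 7 is gray → back edge
Back edge closes the cycle 7 → 1 → 0 → 10 → 3 → 7; its vertices are {0, 1, 3, 7, 10}.

0, 1, 3, 7, 10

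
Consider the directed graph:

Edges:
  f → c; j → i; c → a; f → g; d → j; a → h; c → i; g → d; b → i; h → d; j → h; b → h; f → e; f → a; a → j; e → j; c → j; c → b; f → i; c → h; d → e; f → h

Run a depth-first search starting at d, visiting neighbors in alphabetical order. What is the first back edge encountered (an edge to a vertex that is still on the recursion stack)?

h->d

DFS from d (visiting neighbors in alphabetical order); mark gray on enter, black on exit:
d gray
  e gray
    j gray
      h gray
        h→d: d is gray → back edge
First back edge: h → d.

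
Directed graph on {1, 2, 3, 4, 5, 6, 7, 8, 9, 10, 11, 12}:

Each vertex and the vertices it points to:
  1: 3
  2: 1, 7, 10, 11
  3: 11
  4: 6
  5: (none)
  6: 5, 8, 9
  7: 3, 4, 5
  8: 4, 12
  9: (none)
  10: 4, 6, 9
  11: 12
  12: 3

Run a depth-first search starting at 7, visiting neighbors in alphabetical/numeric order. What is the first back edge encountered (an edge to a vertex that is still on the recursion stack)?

12→3

DFS from 7 (visiting neighbors in alphabetical/numeric order); mark gray on enter, black on exit:
7 gray
  3 gray
    11 gray
      12 gray
        12→3: 3 is gray → back edge
First back edge: 12 → 3.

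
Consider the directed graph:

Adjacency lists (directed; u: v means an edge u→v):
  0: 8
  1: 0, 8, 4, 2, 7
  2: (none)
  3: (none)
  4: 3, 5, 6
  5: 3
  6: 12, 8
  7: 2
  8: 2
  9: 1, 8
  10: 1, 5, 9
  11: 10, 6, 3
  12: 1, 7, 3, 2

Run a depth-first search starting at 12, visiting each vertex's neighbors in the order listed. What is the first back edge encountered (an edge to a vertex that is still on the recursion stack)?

DFS from 12 (visiting each vertex's neighbors in the order listed); mark gray on enter, black on exit:
12 gray
  1 gray
    0 gray
      8 gray
        2 gray
        2 black
      8 black
    0 black
    1→8: 8 black — skip
    4 gray
      3 gray
      3 black
      5 gray
        5→3: 3 black — skip
      5 black
      6 gray
        6→12: 12 is gray → back edge
First back edge: 6 → 12.

6->12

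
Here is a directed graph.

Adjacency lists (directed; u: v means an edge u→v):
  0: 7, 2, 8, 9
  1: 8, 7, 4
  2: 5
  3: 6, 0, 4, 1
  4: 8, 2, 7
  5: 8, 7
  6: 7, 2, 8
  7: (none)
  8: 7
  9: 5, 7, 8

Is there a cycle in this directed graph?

No

DFS with white/gray/black marking, starting from 9:
9 gray
  5 gray
    8 gray
      7 gray
      7 black
    8 black
    5→7: 7 black — skip
  5 black
  9→7: 7 black — skip
  9→8: 8 black — skip
9 black
0 gray
  0→7: 7 black — skip
  2 gray
    2→5: 5 black — skip
  2 black
  0→8: 8 black — skip
  0→9: 9 black — skip
0 black
1 gray
  1→8: 8 black — skip
  1→7: 7 black — skip
  4 gray
    4→8: 8 black — skip
    4→2: 2 black — skip
    4→7: 7 black — skip
  4 black
1 black
3 gray
  6 gray
    6→7: 7 black — skip
    6→2: 2 black — skip
    6→8: 8 black — skip
  6 black
  3→0: 0 black — skip
  3→4: 4 black — skip
  3→1: 1 black — skip
3 black
Every edge goes to a white or black vertex — no back edge, so the graph is acyclic.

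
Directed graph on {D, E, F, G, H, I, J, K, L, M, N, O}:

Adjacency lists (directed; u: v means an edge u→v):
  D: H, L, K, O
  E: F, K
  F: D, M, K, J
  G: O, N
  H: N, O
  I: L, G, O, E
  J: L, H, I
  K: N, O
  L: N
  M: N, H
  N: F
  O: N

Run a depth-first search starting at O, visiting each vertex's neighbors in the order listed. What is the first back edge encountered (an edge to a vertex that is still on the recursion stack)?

DFS from O (visiting each vertex's neighbors in the order listed); mark gray on enter, black on exit:
O gray
  N gray
    F gray
      D gray
        H gray
          H→N: N is gray → back edge
First back edge: H → N.

H->N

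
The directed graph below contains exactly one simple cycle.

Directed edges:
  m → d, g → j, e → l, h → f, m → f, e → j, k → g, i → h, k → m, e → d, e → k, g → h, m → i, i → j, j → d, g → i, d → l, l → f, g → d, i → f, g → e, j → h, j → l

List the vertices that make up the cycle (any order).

DFS with gray/black marking from k:
k gray
  m gray
    i gray
      h gray
        f gray
        f black
      h black
      j gray
        j→h: h black — skip
        d gray
          l gray
            l→f: f black — skip
          l black
        d black
        j→l: l black — skip
      j black
      i→f: f black — skip
    i black
    m→d: d black — skip
    m→f: f black — skip
  m black
  g gray
    g→h: h black — skip
    g→i: i black — skip
    g→j: j black — skip
    g→d: d black — skip
    e gray
      e→d: d black — skip
      e→l: l black — skip
      e→j: j black — skip
      e→k: k is gray → back edge
Back edge closes the cycle k → g → e → k; its vertices are {e, g, k}.

e, g, k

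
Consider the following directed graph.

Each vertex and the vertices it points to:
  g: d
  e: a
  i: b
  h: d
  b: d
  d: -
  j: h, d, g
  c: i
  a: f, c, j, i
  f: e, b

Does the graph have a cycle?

Yes

DFS with white/gray/black marking, starting from j:
j gray
  h gray
    d gray
    d black
  h black
  j→d: d black — skip
  g gray
    g→d: d black — skip
  g black
j black
e gray
  a gray
    f gray
      f→e: e is gray → back edge
Back edge found, so a cycle exists: e → a → f → e.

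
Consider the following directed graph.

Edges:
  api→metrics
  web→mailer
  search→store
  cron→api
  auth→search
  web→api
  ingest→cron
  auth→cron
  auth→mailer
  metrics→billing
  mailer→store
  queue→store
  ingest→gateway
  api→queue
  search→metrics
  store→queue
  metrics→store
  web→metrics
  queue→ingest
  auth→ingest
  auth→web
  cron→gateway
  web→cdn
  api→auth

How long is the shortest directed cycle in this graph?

2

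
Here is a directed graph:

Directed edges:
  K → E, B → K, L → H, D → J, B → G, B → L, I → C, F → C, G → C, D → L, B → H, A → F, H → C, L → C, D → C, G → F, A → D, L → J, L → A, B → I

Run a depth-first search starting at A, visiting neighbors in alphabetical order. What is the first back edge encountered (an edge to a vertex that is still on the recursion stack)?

L→A

DFS from A (visiting neighbors in alphabetical order); mark gray on enter, black on exit:
A gray
  D gray
    C gray
    C black
    J gray
    J black
    L gray
      L→A: A is gray → back edge
First back edge: L → A.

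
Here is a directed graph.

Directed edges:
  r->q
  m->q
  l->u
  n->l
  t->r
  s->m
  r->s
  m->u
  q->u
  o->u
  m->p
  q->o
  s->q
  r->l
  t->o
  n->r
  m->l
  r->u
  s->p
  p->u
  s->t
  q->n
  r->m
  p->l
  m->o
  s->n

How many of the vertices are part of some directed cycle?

A vertex is on a directed cycle iff it belongs to a strongly connected component of size ≥ 2 (or has a self-loop).
The vertices on cycles are {m, n, q, r, s, t} — 6 in total.

6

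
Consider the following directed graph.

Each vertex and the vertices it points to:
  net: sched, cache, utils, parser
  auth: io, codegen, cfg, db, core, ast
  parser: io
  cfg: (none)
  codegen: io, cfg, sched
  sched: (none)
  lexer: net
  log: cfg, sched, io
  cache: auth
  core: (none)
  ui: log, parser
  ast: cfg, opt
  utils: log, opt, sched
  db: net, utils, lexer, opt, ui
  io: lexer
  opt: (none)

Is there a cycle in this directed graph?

Yes

DFS with white/gray/black marking, starting from ast:
ast gray
  cfg gray
  cfg black
  opt gray
  opt black
ast black
net gray
  sched gray
  sched black
  cache gray
    auth gray
      io gray
        lexer gray
          lexer→net: net is gray → back edge
Back edge found, so a cycle exists: net → cache → auth → io → lexer → net.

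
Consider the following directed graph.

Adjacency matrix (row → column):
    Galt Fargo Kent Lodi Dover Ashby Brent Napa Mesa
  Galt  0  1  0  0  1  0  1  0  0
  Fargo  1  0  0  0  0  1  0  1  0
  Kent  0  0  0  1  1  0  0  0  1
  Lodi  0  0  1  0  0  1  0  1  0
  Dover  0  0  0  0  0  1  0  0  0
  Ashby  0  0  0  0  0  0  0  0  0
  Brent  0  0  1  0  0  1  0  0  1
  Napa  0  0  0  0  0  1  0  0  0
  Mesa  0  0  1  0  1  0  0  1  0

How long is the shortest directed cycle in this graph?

2

For each vertex v, BFS finds the shortest path from v back to v.
The shortest such closed walk is Galt → Fargo → Galt, length 2.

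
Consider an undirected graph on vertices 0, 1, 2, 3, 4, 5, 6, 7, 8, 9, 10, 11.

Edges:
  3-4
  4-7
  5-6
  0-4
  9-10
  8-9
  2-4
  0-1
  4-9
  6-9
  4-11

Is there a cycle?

DFS, tracking each vertex's parent; an edge to a visited non-parent vertex closes a cycle.
Start from 7:
visit 7 (parent –)
  visit 4 (parent 7)
    visit 2 (parent 4)
      2–4: parent, skip
    visit 9 (parent 4)
      9–4: parent, skip
      visit 8 (parent 9)
        8–9: parent, skip
      visit 6 (parent 9)
        visit 5 (parent 6)
          5–6: parent, skip
        6–9: parent, skip
      visit 10 (parent 9)
        10–9: parent, skip
    visit 11 (parent 4)
      11–4: parent, skip
    visit 3 (parent 4)
      3–4: parent, skip
    visit 0 (parent 4)
      visit 1 (parent 0)
        1–0: parent, skip
      0–4: parent, skip
    4–7: parent, skip
No non-parent visited neighbor found — the graph is a forest.

No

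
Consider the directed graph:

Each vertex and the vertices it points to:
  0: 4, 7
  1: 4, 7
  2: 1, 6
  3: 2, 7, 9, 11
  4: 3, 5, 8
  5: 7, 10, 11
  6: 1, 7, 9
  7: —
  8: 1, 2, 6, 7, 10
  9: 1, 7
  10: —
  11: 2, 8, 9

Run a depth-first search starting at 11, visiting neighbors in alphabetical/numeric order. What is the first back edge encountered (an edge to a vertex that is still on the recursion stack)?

DFS from 11 (visiting neighbors in alphabetical/numeric order); mark gray on enter, black on exit:
11 gray
  2 gray
    1 gray
      4 gray
        3 gray
          3→2: 2 is gray → back edge
First back edge: 3 → 2.

3→2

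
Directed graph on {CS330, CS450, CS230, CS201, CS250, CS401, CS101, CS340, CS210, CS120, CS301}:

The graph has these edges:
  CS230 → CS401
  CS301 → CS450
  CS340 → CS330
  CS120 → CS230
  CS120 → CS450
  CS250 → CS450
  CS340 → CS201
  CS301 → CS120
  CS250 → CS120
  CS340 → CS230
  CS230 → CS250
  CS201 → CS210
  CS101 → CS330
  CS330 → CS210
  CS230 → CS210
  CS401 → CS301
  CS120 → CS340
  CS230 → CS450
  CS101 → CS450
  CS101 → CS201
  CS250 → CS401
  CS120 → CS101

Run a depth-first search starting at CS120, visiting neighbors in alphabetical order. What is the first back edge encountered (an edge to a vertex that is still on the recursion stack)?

CS250→CS120

DFS from CS120 (visiting neighbors in alphabetical order); mark gray on enter, black on exit:
CS120 gray
  CS101 gray
    CS201 gray
      CS210 gray
      CS210 black
    CS201 black
    CS330 gray
      CS330→CS210: CS210 black — skip
    CS330 black
    CS450 gray
    CS450 black
  CS101 black
  CS230 gray
    CS230→CS210: CS210 black — skip
    CS250 gray
      CS250→CS120: CS120 is gray → back edge
First back edge: CS250 → CS120.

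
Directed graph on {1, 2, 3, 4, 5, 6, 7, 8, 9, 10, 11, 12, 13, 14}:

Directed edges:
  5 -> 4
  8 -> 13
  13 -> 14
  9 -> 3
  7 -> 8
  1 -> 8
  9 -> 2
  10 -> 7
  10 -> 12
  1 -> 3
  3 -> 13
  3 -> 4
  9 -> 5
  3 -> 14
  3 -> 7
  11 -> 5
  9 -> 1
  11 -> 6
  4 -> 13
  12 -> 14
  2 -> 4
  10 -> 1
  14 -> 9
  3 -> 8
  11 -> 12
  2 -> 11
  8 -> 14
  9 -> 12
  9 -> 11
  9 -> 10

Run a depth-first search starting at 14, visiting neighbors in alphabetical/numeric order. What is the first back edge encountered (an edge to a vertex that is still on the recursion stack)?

13->14

DFS from 14 (visiting neighbors in alphabetical/numeric order); mark gray on enter, black on exit:
14 gray
  9 gray
    1 gray
      3 gray
        4 gray
          13 gray
            13→14: 14 is gray → back edge
First back edge: 13 → 14.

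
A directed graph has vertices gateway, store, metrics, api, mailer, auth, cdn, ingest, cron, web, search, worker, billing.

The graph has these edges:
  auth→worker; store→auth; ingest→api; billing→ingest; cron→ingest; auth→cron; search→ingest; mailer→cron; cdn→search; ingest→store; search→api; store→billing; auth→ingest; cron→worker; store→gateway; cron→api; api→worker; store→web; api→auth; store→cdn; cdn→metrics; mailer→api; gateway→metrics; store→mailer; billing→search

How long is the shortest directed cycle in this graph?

For each vertex v, BFS finds the shortest path from v back to v.
The shortest such closed walk is store → auth → ingest → store, length 3.

3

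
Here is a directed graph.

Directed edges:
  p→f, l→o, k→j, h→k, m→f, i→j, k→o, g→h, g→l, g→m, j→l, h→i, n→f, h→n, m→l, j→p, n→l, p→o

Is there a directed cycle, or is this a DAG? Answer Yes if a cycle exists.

No

DFS with white/gray/black marking, starting from o:
o gray
o black
g gray
  m gray
    f gray
    f black
    l gray
      l→o: o black — skip
    l black
  m black
  g→l: l black — skip
  h gray
    k gray
      j gray
        p gray
          p→o: o black — skip
          p→f: f black — skip
        p black
        j→l: l black — skip
      j black
      k→o: o black — skip
    k black
    i gray
      i→j: j black — skip
    i black
    n gray
      n→f: f black — skip
      n→l: l black — skip
    n black
  h black
g black
Every edge goes to a white or black vertex — no back edge, so the graph is acyclic.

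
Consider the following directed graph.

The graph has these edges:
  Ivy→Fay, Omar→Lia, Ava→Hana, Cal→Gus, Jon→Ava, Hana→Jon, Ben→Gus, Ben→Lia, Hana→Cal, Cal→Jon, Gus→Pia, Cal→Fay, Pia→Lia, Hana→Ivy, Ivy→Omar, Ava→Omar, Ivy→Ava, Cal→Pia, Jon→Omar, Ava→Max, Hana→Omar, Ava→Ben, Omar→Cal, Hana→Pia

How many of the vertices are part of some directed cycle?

6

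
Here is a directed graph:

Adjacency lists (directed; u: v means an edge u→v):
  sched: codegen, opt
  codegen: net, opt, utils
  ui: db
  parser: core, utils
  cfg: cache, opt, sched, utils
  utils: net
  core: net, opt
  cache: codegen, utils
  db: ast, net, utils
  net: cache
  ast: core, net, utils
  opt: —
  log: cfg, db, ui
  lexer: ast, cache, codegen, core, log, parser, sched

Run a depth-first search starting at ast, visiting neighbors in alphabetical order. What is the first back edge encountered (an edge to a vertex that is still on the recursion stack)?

codegen→net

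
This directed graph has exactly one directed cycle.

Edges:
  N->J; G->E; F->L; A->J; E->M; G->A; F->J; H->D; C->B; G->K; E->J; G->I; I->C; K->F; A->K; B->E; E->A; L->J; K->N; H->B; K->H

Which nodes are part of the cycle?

A, B, E, H, K

DFS with gray/black marking from E:
E gray
  M gray
  M black
  A gray
    J gray
    J black
    K gray
      F gray
        L gray
          L→J: J black — skip
        L black
        F→J: J black — skip
      F black
      N gray
        N→J: J black — skip
      N black
      H gray
        D gray
        D black
        B gray
          B→E: E is gray → back edge
Back edge closes the cycle E → A → K → H → B → E; its vertices are {A, B, E, H, K}.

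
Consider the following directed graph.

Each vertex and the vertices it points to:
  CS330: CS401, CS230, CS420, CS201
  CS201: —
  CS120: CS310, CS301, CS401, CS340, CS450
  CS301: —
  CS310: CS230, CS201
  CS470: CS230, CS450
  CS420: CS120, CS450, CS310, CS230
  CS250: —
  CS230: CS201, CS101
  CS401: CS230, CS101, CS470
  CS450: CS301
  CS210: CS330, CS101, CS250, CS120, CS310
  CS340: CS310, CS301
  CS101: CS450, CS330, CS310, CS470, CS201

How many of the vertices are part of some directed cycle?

9

A vertex is on a directed cycle iff it belongs to a strongly connected component of size ≥ 2 (or has a self-loop).
The vertices on cycles are {CS101, CS120, CS230, CS310, CS330, CS340, CS401, CS420, CS470} — 9 in total.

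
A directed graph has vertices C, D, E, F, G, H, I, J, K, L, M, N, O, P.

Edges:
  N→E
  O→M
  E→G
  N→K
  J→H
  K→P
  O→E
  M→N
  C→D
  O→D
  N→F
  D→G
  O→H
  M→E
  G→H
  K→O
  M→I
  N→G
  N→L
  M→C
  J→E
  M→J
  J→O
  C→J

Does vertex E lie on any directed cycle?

No

E lies on a cycle iff there is a path from E back to itself.
Exploring from E, it never reaches itself; equivalently, its strongly connected component is a singleton.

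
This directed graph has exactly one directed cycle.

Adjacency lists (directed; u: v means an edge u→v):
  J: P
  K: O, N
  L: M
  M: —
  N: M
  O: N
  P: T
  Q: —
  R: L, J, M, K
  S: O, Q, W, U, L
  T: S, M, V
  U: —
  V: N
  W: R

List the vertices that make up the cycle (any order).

J, P, R, S, T, W

DFS with gray/black marking from S:
S gray
  O gray
    N gray
      M gray
      M black
    N black
  O black
  Q gray
  Q black
  W gray
    R gray
      L gray
        L→M: M black — skip
      L black
      J gray
        P gray
          T gray
            T→S: S is gray → back edge
Back edge closes the cycle S → W → R → J → P → T → S; its vertices are {J, P, R, S, T, W}.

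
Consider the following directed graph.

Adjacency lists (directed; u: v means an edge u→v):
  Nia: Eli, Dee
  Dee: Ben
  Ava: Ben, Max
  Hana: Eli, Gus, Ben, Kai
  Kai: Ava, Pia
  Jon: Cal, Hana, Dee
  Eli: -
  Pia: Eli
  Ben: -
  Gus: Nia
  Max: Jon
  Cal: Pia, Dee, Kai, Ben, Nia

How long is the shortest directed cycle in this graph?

For each vertex v, BFS finds the shortest path from v back to v.
The shortest such closed walk is Jon → Hana → Kai → Ava → Max → Jon, length 5.

5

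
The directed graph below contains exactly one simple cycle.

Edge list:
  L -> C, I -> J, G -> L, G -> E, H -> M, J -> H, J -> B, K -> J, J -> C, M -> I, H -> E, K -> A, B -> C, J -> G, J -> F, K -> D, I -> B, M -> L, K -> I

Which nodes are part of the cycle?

H, I, J, M

DFS with gray/black marking from J:
J gray
  G gray
    L gray
      C gray
      C black
    L black
    E gray
    E black
  G black
  H gray
    H→E: E black — skip
    M gray
      M→L: L black — skip
      I gray
        B gray
          B→C: C black — skip
        B black
        I→J: J is gray → back edge
Back edge closes the cycle J → H → M → I → J; its vertices are {H, I, J, M}.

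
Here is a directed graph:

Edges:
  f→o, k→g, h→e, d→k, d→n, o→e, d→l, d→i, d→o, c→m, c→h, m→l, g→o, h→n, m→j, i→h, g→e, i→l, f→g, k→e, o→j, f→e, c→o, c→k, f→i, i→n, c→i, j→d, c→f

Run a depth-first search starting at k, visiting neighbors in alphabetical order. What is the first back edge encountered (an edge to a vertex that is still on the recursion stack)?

d→k

DFS from k (visiting neighbors in alphabetical order); mark gray on enter, black on exit:
k gray
  e gray
  e black
  g gray
    g→e: e black — skip
    o gray
      o→e: e black — skip
      j gray
        d gray
          i gray
            h gray
              h→e: e black — skip
              n gray
              n black
            h black
            l gray
            l black
            i→n: n black — skip
          i black
          d→k: k is gray → back edge
First back edge: d → k.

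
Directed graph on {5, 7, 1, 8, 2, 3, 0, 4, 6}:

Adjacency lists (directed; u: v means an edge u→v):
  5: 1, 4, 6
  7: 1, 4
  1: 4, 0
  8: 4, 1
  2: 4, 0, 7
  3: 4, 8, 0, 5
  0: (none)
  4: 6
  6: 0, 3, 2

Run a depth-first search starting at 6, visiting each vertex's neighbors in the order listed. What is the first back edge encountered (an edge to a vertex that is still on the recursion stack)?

4→6

DFS from 6 (visiting each vertex's neighbors in the order listed); mark gray on enter, black on exit:
6 gray
  0 gray
  0 black
  3 gray
    4 gray
      4→6: 6 is gray → back edge
First back edge: 4 → 6.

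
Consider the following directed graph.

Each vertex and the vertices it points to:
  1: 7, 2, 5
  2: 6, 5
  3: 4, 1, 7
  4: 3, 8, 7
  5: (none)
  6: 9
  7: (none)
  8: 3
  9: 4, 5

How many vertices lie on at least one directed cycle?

7

A vertex is on a directed cycle iff it belongs to a strongly connected component of size ≥ 2 (or has a self-loop).
The vertices on cycles are {1, 2, 3, 4, 6, 8, 9} — 7 in total.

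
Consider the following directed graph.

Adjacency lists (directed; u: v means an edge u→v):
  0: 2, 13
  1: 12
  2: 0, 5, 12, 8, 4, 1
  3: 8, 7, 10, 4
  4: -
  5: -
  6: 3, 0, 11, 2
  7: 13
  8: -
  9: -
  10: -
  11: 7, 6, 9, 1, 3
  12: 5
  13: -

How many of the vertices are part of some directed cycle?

4

A vertex is on a directed cycle iff it belongs to a strongly connected component of size ≥ 2 (or has a self-loop).
The vertices on cycles are {0, 2, 6, 11} — 4 in total.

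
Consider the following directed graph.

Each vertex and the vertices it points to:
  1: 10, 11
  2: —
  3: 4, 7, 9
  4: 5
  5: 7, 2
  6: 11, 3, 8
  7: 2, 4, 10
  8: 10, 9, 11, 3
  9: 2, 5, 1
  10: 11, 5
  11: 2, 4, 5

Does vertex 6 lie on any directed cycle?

6 lies on a cycle iff there is a path from 6 back to itself.
Exploring from 6, it never reaches itself; equivalently, its strongly connected component is a singleton.

No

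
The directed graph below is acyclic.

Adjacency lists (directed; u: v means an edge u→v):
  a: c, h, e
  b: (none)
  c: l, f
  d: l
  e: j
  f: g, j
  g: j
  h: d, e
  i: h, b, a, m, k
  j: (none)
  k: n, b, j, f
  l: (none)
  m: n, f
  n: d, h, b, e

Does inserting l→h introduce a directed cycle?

Adding l→h creates a cycle iff h can already reach l.
Path from h: h → d → l.
So h → … → l → h is a cycle.

Yes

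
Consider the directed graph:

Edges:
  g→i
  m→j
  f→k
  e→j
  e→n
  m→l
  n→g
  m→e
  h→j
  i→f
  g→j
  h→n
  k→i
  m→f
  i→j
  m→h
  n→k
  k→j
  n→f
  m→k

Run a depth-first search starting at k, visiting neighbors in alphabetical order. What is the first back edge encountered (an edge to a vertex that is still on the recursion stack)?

f→k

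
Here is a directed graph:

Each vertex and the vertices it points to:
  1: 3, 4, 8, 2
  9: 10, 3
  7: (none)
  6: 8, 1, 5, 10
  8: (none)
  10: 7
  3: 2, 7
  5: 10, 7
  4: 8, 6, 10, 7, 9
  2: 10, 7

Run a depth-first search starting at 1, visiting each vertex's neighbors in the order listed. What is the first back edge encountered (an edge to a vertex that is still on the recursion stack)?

6→1

DFS from 1 (visiting each vertex's neighbors in the order listed); mark gray on enter, black on exit:
1 gray
  3 gray
    2 gray
      10 gray
        7 gray
        7 black
      10 black
      2→7: 7 black — skip
    2 black
    3→7: 7 black — skip
  3 black
  4 gray
    8 gray
    8 black
    6 gray
      6→8: 8 black — skip
      6→1: 1 is gray → back edge
First back edge: 6 → 1.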